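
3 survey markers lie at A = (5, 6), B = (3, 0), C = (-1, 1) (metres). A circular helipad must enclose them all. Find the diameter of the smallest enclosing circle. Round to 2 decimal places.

7.81

Side lengths²: AB² = 40, AC² = 61, BC² = 17.
Since AC² = 61 ≥ 40 + 17 = 57, the angle opposite AC is not acute, so the smallest enclosing circle has AC as diameter.
Centre = midpoint of AC = (2, 3.5), r² = 61/4 = 15.25.
Diameter = 2r = 2√(15.25) ≈ 7.81.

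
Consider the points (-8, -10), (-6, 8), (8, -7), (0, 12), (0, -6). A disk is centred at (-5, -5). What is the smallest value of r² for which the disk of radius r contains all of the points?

The required radius is the distance from (-5, -5) to the farthest point.
Squared distances: 34, 170, 173, 314, 26.
Maximum is 314, attained at (0, 12).

314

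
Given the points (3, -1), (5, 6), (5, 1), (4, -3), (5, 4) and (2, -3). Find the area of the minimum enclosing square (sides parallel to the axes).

81

The bounding box has width 3 and height 9.
An axis-aligned square enclosing the set must have side ≥ max(width, height).
So the minimum side is max(3, 9) = 9.
Area = 9² = 81.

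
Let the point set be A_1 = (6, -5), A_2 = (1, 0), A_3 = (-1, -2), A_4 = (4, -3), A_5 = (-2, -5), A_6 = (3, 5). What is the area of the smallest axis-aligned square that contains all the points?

The bounding box has width 8 and height 10.
An axis-aligned square enclosing the set must have side ≥ max(width, height).
So the minimum side is max(8, 10) = 10.
Area = 10² = 100.

100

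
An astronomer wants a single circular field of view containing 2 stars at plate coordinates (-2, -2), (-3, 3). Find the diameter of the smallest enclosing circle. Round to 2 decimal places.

5.10

The smallest circle enclosing two points has them as diameter endpoints.
Centre = midpoint = (-2.5, 0.5); r² = |(-2, -2)−(-3, 3)|²/4 = 26/4 = 6.5.
Diameter = 2r = 2√(6.5) ≈ 5.10.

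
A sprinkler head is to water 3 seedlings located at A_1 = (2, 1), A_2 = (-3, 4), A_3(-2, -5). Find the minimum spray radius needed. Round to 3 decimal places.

Side lengths²: A_1A_2² = 34, A_1A_3² = 52, A_2A_3² = 82.
Since A_2A_3² = 82 < 52 + 34 = 86, the triangle is acute, so the smallest enclosing circle is the circumcircle.
Circumcentre = (-16/7, -10/21), r² = 9061/441.
r = √(9061/441) ≈ 4.533.

4.533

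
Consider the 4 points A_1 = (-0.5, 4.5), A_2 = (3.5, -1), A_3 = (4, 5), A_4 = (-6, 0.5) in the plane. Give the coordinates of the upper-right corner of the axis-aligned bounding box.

x-range [-6, 4], y-range [-1, 5].
The upper-right corner is (4, 5).

(4, 5)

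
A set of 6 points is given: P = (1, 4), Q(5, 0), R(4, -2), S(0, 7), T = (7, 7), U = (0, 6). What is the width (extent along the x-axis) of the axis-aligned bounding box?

max x = 7, min x = 0, so width = 7.

7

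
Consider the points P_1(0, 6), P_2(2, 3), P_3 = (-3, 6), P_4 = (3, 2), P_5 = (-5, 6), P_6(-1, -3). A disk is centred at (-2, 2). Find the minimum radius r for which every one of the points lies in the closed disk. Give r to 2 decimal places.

5.10

The required radius is the distance from (-2, 2) to the farthest point.
Squared distances: 20, 17, 17, 25, 25, 26.
Maximum is 26, attained at P_6.
r = √26 ≈ 5.10.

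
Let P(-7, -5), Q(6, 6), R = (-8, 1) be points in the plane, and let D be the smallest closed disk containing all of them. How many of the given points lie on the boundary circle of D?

Side lengths²: PQ² = 290, PR² = 37, QR² = 221.
Since PQ² = 290 ≥ 221 + 37 = 258, the angle opposite PQ is not acute, so the smallest enclosing circle has PQ as diameter.
Centre = midpoint of PQ = (-0.5, 0.5), r² = 290/4 = 72.5.
The points at distance exactly r from the centre are P, Q — 2 points.

2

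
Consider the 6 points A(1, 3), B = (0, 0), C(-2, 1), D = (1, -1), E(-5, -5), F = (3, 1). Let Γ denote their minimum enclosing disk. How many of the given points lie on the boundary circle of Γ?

3

The minimum enclosing circle of a finite set is fixed by two of the points (as a diameter) or three (as a circumcircle).
The minimum enclosing circle is determined by three boundary points: A, E, F.
Their circumcentre is (-10/7, -10/7) with r² = 1250/49.
The farthest remaining point C is at distance² 305/49 ≤ 1250/49.
The points at distance exactly r from the centre are A, E, F — 3 points.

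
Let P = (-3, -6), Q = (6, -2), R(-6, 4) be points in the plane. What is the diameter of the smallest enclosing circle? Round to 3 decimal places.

Side lengths²: PQ² = 97, PR² = 109, QR² = 180.
Since QR² = 180 < 109 + 97 = 206, the triangle is acute, so the smallest enclosing circle is the circumcircle.
Circumcentre = (-13/34, 4/17), r² = 52865/1156.
Diameter = 2r = 2√(52865/1156) ≈ 13.525.

13.525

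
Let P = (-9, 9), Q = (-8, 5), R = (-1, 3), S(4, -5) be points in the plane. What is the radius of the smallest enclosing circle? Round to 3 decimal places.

The farthest pair is P–S with squared distance 365. The circle on this segment as diameter has centre (-2.5, 2) and r² = 365/4 = 91.25.
Check Q: distance² to centre = 39.25 ≤ 91.25, so it lies inside.
All remaining points lie in this disk, and no smaller disk contains both endpoints, so this is the minimum enclosing circle.
r = √(91.25) ≈ 9.552.

9.552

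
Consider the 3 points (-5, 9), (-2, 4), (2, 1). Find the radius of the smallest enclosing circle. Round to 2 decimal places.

5.32

Call the three points A, B, C in the order given.
Side lengths²: AB² = 34, AC² = 113, BC² = 25.
Since AC² = 113 ≥ 34 + 25 = 59, the angle opposite AC is not acute, so the smallest enclosing circle has AC as diameter.
Centre = midpoint of AC = (-1.5, 5), r² = 113/4 = 28.25.
r = √(28.25) ≈ 5.32.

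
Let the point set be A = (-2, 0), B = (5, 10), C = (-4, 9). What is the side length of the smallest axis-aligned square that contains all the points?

The bounding box has width 9 and height 10.
An axis-aligned square enclosing the set must have side ≥ max(width, height).
So the minimum side is max(9, 10) = 10.

10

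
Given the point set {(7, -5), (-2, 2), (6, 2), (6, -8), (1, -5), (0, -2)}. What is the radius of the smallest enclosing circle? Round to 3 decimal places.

By Welzl's lemma the MEC is supported by two points (diametrically opposite) or three points (on a circumcircle).
The farthest pair is (-2, 2)–(6, -8) with squared distance 164. The circle on this segment as diameter has centre (2, -3) and r² = 164/4 = 41.
Check (7, -5): distance² to centre = 29 ≤ 41, so it lies inside.
All remaining points lie in this disk, and no smaller disk contains both endpoints, so this is the minimum enclosing circle.
r = √41 ≈ 6.403.

6.403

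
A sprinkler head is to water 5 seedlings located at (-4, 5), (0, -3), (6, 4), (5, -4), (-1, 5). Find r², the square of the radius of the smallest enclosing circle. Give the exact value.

6565/162

The minimum enclosing circle is determined by three boundary points: (-4, 5), (6, 4), (5, -4).
Their circumcentre is (11/18, 11/18) with r² = 6565/162.
The farthest remaining point (-1, 5) is at distance² 3541/162 ≤ 6565/162.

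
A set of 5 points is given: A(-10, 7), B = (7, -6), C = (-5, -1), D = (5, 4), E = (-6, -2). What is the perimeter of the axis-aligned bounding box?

60

Width = max x − min x = 7 − (-10) = 17.
Height = max y − min y = 7 − (-6) = 13.
Perimeter = 2(17 + 13) = 60.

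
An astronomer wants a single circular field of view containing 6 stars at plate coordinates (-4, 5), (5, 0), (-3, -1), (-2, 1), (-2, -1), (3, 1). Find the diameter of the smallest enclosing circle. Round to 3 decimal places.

A smallest enclosing disk is always determined by at most three of the input points on its boundary.
The farthest pair is (-4, 5)–(5, 0) with squared distance 106. The circle on this segment as diameter has centre (0.5, 2.5) and r² = 106/4 = 26.5.
Check (-3, -1): distance² to centre = 24.5 ≤ 26.5, so it lies inside.
All remaining points lie in this disk, and no smaller disk contains both endpoints, so this is the minimum enclosing circle.
Diameter = 2r = 2√(26.5) ≈ 10.296.

10.296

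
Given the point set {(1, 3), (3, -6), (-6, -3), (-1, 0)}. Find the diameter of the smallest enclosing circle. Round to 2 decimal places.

By Welzl's lemma the MEC is supported by two points (diametrically opposite) or three points (on a circumcircle).
The minimum enclosing circle is determined by three boundary points: (1, 3), (3, -6), (-6, -3).
Their circumcentre is (-0.7, -2.1) with r² = 28.9.
The farthest remaining point (-1, 0) is at distance² 4.5 ≤ 28.9.
Diameter = 2r = 2√(28.9) ≈ 10.75.

10.75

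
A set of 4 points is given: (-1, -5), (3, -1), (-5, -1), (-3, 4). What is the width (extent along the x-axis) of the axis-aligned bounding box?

max x = 3, min x = -5, so width = 8.

8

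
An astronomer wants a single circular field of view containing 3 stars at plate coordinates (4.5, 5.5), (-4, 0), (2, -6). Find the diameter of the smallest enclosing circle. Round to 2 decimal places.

Call the three points A, B, C in the order given.
Side lengths²: AB² = 102.5, AC² = 138.5, BC² = 72.
Since AC² = 138.5 < 102.5 + 72 = 174.5, the triangle is acute, so the smallest enclosing circle is the circumcircle.
Circumcentre = (113/56, 1/56), r² = 56785/1568.
Diameter = 2r = 2√(56785/1568) ≈ 12.04.

12.04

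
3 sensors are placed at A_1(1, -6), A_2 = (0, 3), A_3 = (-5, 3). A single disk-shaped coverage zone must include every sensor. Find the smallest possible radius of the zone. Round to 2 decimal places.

5.41

Side lengths²: A_1A_2² = 82, A_1A_3² = 117, A_2A_3² = 25.
Since A_1A_3² = 117 ≥ 82 + 25 = 107, the angle opposite A_1A_3 is not acute, so the smallest enclosing circle has A_1A_3 as diameter.
Centre = midpoint of A_1A_3 = (-2, -1.5), r² = 117/4 = 29.25.
r = √(29.25) ≈ 5.41.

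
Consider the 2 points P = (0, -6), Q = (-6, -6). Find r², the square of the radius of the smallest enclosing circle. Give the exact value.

The smallest circle enclosing two points has them as diameter endpoints.
Centre = midpoint = (-3, -6); r² = |PQ|²/4 = 36/4 = 9.

9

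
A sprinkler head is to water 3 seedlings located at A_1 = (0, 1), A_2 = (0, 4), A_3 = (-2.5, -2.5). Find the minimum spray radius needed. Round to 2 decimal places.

Side lengths²: A_1A_2² = 9, A_1A_3² = 18.5, A_2A_3² = 48.5.
Since A_2A_3² = 48.5 ≥ 18.5 + 9 = 27.5, the angle opposite A_2A_3 is not acute, so the smallest enclosing circle has A_2A_3 as diameter.
Centre = midpoint of A_2A_3 = (-1.25, 0.75), r² = 48.5/4 = 12.125.
r = √(12.125) ≈ 3.48.

3.48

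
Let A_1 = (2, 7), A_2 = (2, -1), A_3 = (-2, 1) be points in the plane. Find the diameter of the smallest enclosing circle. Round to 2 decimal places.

8.06

Side lengths²: A_1A_2² = 64, A_1A_3² = 52, A_2A_3² = 20.
Since A_1A_2² = 64 < 52 + 20 = 72, the triangle is acute, so the smallest enclosing circle is the circumcircle.
Circumcentre = (1.5, 3), r² = 16.25.
Diameter = 2r = 2√(16.25) ≈ 8.06.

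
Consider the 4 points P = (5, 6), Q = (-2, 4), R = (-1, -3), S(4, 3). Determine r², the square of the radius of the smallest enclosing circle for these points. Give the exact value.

29.25

The farthest pair is P–R with squared distance 117. The circle on this segment as diameter has centre (2, 1.5) and r² = 117/4 = 29.25.
Check Q: distance² to centre = 22.25 ≤ 29.25, so it lies inside.
All remaining points lie in this disk, and no smaller disk contains both endpoints, so this is the minimum enclosing circle.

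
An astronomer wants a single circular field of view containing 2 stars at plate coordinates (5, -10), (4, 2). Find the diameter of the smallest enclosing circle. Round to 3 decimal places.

12.042

The smallest circle enclosing two points has them as diameter endpoints.
Centre = midpoint = (4.5, -4); r² = |(5, -10)−(4, 2)|²/4 = 145/4 = 36.25.
Diameter = 2r = 2√(36.25) ≈ 12.042.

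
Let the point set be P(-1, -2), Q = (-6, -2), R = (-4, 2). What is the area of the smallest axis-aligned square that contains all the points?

25

The bounding box has width 5 and height 4.
An axis-aligned square enclosing the set must have side ≥ max(width, height).
So the minimum side is max(5, 4) = 5.
Area = 5² = 25.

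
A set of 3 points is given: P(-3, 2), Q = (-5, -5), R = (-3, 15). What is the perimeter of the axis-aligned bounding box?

44

Width = max x − min x = -3 − (-5) = 2.
Height = max y − min y = 15 − (-5) = 20.
Perimeter = 2(2 + 20) = 44.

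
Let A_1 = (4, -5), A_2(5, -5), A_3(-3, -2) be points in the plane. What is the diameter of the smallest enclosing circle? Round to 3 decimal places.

8.544

Side lengths²: A_1A_2² = 1, A_1A_3² = 58, A_2A_3² = 73.
Since A_2A_3² = 73 ≥ 58 + 1 = 59, the angle opposite A_2A_3 is not acute, so the smallest enclosing circle has A_2A_3 as diameter.
Centre = midpoint of A_2A_3 = (1, -3.5), r² = 73/4 = 18.25.
Diameter = 2r = 2√(18.25) ≈ 8.544.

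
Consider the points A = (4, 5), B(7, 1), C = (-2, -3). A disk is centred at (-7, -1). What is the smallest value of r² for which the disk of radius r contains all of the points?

The required radius is the distance from (-7, -1) to the farthest point.
Squared distances: 157, 200, 29.
Maximum is 200, attained at B.

200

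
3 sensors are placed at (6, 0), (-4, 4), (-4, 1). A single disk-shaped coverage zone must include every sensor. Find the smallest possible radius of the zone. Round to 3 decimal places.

Call the three points A, B, C in the order given.
Side lengths²: AB² = 116, AC² = 101, BC² = 9.
Since AB² = 116 ≥ 101 + 9 = 110, the angle opposite AB is not acute, so the smallest enclosing circle has AB as diameter.
Centre = midpoint of AB = (1, 2), r² = 116/4 = 29.
r = √29 ≈ 5.385.

5.385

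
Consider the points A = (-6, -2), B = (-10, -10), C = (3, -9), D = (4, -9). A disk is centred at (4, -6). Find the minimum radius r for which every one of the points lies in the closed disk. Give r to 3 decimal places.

The required radius is the distance from (4, -6) to the farthest point.
Squared distances: 116, 212, 10, 9.
Maximum is 212, attained at B.
r = √212 ≈ 14.560.

14.560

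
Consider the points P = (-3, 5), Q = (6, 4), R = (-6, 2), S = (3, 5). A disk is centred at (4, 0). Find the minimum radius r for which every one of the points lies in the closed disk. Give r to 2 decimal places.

The required radius is the distance from (4, 0) to the farthest point.
Squared distances: 74, 20, 104, 26.
Maximum is 104, attained at R.
r = √104 ≈ 10.20.

10.20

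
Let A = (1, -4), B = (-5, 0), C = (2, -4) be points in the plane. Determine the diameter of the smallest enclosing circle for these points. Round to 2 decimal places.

8.06

Side lengths²: AB² = 52, AC² = 1, BC² = 65.
Since BC² = 65 ≥ 52 + 1 = 53, the angle opposite BC is not acute, so the smallest enclosing circle has BC as diameter.
Centre = midpoint of BC = (-1.5, -2), r² = 65/4 = 16.25.
Diameter = 2r = 2√(16.25) ≈ 8.06.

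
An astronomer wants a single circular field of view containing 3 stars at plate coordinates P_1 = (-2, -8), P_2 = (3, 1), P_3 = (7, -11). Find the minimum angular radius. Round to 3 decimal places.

6.435

Side lengths²: P_1P_2² = 106, P_1P_3² = 90, P_2P_3² = 160.
Since P_2P_3² = 160 < 106 + 90 = 196, the triangle is acute, so the smallest enclosing circle is the circumcircle.
Circumcentre = (3.875, -5.375), r² = 41.40625.
r = √(41.40625) ≈ 6.435.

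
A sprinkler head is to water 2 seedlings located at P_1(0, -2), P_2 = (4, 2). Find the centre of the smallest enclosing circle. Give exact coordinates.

(2, 0)

The smallest circle enclosing two points has them as diameter endpoints.
Centre = midpoint = (2, 0); r² = |P_1P_2|²/4 = 32/4 = 8.
Centre = (2, 0).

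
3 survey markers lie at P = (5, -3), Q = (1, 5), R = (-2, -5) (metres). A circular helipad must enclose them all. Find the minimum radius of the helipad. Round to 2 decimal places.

5.31

Side lengths²: PQ² = 80, PR² = 53, QR² = 109.
Since QR² = 109 < 80 + 53 = 133, the triangle is acute, so the smallest enclosing circle is the circumcircle.
Circumcentre = (0.4375, -0.28125), r² = 28.2080078125.
r = √(28.2080078125) ≈ 5.31.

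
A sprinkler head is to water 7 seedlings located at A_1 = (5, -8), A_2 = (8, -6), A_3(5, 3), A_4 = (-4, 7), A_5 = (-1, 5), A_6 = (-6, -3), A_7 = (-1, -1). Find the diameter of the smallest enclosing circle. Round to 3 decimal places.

17.712

The minimum enclosing circle of a finite set is fixed by two of the points (as a diameter) or three (as a circumcircle).
The minimum enclosing circle is determined by three boundary points: A_1, A_2, A_4.
Their circumcentre is (71/42, 3/14) with r² = 69173/882.
The farthest remaining point A_6 is at distance² 61277/882 ≤ 69173/882.
Diameter = 2r = 2√(69173/882) ≈ 17.712.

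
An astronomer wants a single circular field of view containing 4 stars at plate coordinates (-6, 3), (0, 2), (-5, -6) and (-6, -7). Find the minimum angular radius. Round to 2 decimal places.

5.48

By Welzl's lemma the MEC is supported by two points (diametrically opposite) or three points (on a circumcircle).
The minimum enclosing circle is determined by three boundary points: (-6, 3), (0, 2), (-6, -7).
Their circumcentre is (-3.75, -2) with r² = 30.0625.
The farthest remaining point (-5, -6) is at distance² 17.5625 ≤ 30.0625.
r = √(30.0625) ≈ 5.48.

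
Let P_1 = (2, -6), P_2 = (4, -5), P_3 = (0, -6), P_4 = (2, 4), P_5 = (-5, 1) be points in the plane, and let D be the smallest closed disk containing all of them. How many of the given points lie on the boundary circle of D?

A smallest enclosing disk is always determined by at most three of the input points on its boundary.
The minimum enclosing circle is determined by three boundary points: P_2, P_4, P_5.
Their circumcentre is (3/46, -53/46) with r² = 32045/1058.
The farthest remaining point P_1 is at distance² 28825/1058 ≤ 32045/1058.
The points at distance exactly r from the centre are P_2, P_4, P_5 — 3 points.

3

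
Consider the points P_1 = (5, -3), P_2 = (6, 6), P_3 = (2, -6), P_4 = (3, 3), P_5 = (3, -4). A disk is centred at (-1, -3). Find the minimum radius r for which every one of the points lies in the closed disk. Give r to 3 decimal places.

The required radius is the distance from (-1, -3) to the farthest point.
Squared distances: 36, 130, 18, 52, 17.
Maximum is 130, attained at P_2.
r = √130 ≈ 11.402.

11.402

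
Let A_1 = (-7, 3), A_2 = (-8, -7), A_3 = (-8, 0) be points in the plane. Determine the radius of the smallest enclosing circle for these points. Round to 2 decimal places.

5.02

Side lengths²: A_1A_2² = 101, A_1A_3² = 10, A_2A_3² = 49.
Since A_1A_2² = 101 ≥ 49 + 10 = 59, the angle opposite A_1A_2 is not acute, so the smallest enclosing circle has A_1A_2 as diameter.
Centre = midpoint of A_1A_2 = (-7.5, -2), r² = 101/4 = 25.25.
r = √(25.25) ≈ 5.02.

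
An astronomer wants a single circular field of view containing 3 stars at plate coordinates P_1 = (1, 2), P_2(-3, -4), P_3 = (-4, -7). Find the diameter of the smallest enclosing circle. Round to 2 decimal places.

10.30

Side lengths²: P_1P_2² = 52, P_1P_3² = 106, P_2P_3² = 10.
Since P_1P_3² = 106 ≥ 52 + 10 = 62, the angle opposite P_1P_3 is not acute, so the smallest enclosing circle has P_1P_3 as diameter.
Centre = midpoint of P_1P_3 = (-1.5, -2.5), r² = 106/4 = 26.5.
Diameter = 2r = 2√(26.5) ≈ 10.30.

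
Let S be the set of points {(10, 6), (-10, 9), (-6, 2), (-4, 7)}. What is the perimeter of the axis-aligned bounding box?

Width = max x − min x = 10 − (-10) = 20.
Height = max y − min y = 9 − 2 = 7.
Perimeter = 2(20 + 7) = 54.

54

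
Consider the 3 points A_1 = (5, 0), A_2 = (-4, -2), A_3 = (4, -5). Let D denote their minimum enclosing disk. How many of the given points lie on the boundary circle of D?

Side lengths²: A_1A_2² = 85, A_1A_3² = 26, A_2A_3² = 73.
Since A_1A_2² = 85 < 73 + 26 = 99, the triangle is acute, so the smallest enclosing circle is the circumcircle.
Circumcentre = (57/86, -149/86), r² = 80665/3698.
The points at distance exactly r from the centre are A_1, A_2, A_3 — 3 points.

3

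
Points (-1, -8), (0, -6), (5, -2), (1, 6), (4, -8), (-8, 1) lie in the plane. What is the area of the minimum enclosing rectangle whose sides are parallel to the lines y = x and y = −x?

168

In coordinates u = x + y, v = x − y the rectangle is axis-aligned; the map (x,y)→(u,v) scales areas by 2.
u-values: -9, -6, 3, 7, -4, -7; range = 7 − (-9) = 16.
v-values: 7, 6, 7, -5, 12, -9; range = 12 − (-9) = 21.
Area = (16 × 21) / 2 = 168.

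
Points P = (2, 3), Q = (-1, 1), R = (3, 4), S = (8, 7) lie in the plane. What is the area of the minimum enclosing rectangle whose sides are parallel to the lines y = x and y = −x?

In coordinates u = x + y, v = x − y the rectangle is axis-aligned; the map (x,y)→(u,v) scales areas by 2.
u-values: 5, 0, 7, 15; range = 15 − 0 = 15.
v-values: -1, -2, -1, 1; range = 1 − (-2) = 3.
Area = (15 × 3) / 2 = 22.5.

22.5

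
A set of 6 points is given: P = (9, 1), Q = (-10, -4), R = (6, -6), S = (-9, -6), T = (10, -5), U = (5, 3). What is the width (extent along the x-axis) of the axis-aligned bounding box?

20

max x = 10, min x = -10, so width = 20.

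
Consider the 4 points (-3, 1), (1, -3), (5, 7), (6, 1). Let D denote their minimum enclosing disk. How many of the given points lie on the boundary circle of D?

By Welzl's lemma the MEC is supported by two points (diametrically opposite) or three points (on a circumcircle).
The minimum enclosing circle is determined by three boundary points: (-3, 1), (1, -3), (5, 7).
Their circumcentre is (16/7, 16/7) with r² = 1450/49.
The farthest remaining point (6, 1) is at distance² 757/49 ≤ 1450/49.
The points at distance exactly r from the centre are (-3, 1), (1, -3), (5, 7) — 3 points.

3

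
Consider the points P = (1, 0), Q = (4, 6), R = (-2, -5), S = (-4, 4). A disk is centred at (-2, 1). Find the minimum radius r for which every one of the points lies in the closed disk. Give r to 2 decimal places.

The required radius is the distance from (-2, 1) to the farthest point.
Squared distances: 10, 61, 36, 13.
Maximum is 61, attained at Q.
r = √61 ≈ 7.81.

7.81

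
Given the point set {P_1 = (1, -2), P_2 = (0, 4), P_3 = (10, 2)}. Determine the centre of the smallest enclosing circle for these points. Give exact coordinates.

(275/58, 99/58)

Side lengths²: P_1P_2² = 37, P_1P_3² = 97, P_2P_3² = 104.
Since P_2P_3² = 104 < 97 + 37 = 134, the triangle is acute, so the smallest enclosing circle is the circumcircle.
Circumcentre = (275/58, 99/58), r² = 46657/1682.
Centre = (275/58, 99/58).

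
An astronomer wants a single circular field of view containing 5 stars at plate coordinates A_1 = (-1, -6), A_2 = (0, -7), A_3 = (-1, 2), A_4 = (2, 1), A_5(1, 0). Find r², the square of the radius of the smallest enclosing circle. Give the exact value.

20.5

A smallest enclosing disk is always determined by at most three of the input points on its boundary.
The farthest pair is A_2–A_3 with squared distance 82. The circle on this segment as diameter has centre (-0.5, -2.5) and r² = 82/4 = 20.5.
Check A_1: distance² to centre = 12.5 ≤ 20.5, so it lies inside.
All remaining points lie in this disk, and no smaller disk contains both endpoints, so this is the minimum enclosing circle.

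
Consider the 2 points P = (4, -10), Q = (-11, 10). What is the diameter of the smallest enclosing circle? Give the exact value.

25

The smallest circle enclosing two points has them as diameter endpoints.
Centre = midpoint = (-3.5, 0); r² = |PQ|²/4 = 625/4 = 156.25.
Diameter = 2r = 2√(156.25) = 25.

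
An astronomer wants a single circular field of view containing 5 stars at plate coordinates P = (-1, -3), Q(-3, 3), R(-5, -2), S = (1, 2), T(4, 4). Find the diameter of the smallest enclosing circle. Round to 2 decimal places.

By Welzl's lemma the MEC is supported by two points (diametrically opposite) or three points (on a circumcircle).
The farthest pair is R–T with squared distance 117. The circle on this segment as diameter has centre (-0.5, 1) and r² = 117/4 = 29.25.
Check P: distance² to centre = 16.25 ≤ 29.25, so it lies inside.
All remaining points lie in this disk, and no smaller disk contains both endpoints, so this is the minimum enclosing circle.
Diameter = 2r = 2√(29.25) ≈ 10.82.

10.82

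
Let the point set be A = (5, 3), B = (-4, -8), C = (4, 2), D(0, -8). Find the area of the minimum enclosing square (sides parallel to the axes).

121

The bounding box has width 9 and height 11.
An axis-aligned square enclosing the set must have side ≥ max(width, height).
So the minimum side is max(9, 11) = 11.
Area = 11² = 121.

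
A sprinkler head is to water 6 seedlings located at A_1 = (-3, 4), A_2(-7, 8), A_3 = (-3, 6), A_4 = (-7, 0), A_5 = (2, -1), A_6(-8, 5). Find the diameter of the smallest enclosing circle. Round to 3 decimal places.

The farthest pair is A_2–A_5 with squared distance 162. The circle on this segment as diameter has centre (-2.5, 3.5) and r² = 162/4 = 40.5.
Check A_1: distance² to centre = 0.5 ≤ 40.5, so it lies inside.
All remaining points lie in this disk, and no smaller disk contains both endpoints, so this is the minimum enclosing circle.
Diameter = 2r = 2√(40.5) ≈ 12.728.

12.728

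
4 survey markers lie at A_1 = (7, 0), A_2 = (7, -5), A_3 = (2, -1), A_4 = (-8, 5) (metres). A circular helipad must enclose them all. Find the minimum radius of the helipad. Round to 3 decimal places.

9.014

A smallest enclosing disk is always determined by at most three of the input points on its boundary.
The farthest pair is A_2–A_4 with squared distance 325. The circle on this segment as diameter has centre (-0.5, 0) and r² = 325/4 = 81.25.
Check A_1: distance² to centre = 56.25 ≤ 81.25, so it lies inside.
All remaining points lie in this disk, and no smaller disk contains both endpoints, so this is the minimum enclosing circle.
r = √(81.25) ≈ 9.014.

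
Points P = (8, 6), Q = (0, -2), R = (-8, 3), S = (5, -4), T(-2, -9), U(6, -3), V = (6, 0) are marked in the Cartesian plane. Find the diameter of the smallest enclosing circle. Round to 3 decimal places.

18.749

The minimum enclosing circle of a finite set is fixed by two of the points (as a diameter) or three (as a circumcircle).
The minimum enclosing circle is determined by three boundary points: P, R, T.
Their circumcentre is (6/7, -1/14) with r² = 17225/196.
The farthest remaining point U is at distance² 6865/196 ≤ 17225/196.
Diameter = 2r = 2√(17225/196) ≈ 18.749.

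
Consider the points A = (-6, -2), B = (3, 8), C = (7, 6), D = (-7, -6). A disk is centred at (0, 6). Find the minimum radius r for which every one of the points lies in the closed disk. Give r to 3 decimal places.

13.892

The required radius is the distance from (0, 6) to the farthest point.
Squared distances: 100, 13, 49, 193.
Maximum is 193, attained at D.
r = √193 ≈ 13.892.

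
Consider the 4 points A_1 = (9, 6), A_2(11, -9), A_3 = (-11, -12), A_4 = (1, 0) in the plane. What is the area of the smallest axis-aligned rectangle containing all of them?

396

x ranges over [-11, 11], width 22.
y ranges over [-12, 6], height 18.
Area = 22 × 18 = 396.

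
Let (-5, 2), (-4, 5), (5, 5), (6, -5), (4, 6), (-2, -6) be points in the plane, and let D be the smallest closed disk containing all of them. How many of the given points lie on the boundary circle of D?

The farthest pair is (-4, 5)–(6, -5) with squared distance 200. The circle on this segment as diameter has centre (1, 0) and r² = 200/4 = 50.
Check (-5, 2): distance² to centre = 40 ≤ 50, so it lies inside.
All remaining points lie in this disk, and no smaller disk contains both endpoints, so this is the minimum enclosing circle.
The points at distance exactly r from the centre are (-4, 5), (6, -5) — 2 points.

2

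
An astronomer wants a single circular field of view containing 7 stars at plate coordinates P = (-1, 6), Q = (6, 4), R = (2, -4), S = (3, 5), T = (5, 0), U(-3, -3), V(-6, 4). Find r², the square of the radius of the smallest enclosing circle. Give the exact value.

40

The minimum enclosing circle is determined by three boundary points: Q, R, V.
Their circumcentre is (0, 2) with r² = 40.
The farthest remaining point U is at distance² 34 ≤ 40.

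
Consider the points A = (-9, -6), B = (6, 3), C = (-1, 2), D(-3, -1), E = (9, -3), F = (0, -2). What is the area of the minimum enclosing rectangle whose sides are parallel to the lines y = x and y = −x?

In coordinates u = x + y, v = x − y the rectangle is axis-aligned; the map (x,y)→(u,v) scales areas by 2.
u-values: -15, 9, 1, -4, 6, -2; range = 9 − (-15) = 24.
v-values: -3, 3, -3, -2, 12, 2; range = 12 − (-3) = 15.
Area = (24 × 15) / 2 = 180.

180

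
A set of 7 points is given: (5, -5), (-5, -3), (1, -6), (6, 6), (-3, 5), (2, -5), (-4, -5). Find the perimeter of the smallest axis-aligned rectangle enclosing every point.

Width = max x − min x = 6 − (-5) = 11.
Height = max y − min y = 6 − (-6) = 12.
Perimeter = 2(11 + 12) = 46.

46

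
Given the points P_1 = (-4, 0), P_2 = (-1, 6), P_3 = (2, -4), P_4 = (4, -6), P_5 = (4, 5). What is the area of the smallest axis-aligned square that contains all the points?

The bounding box has width 8 and height 12.
An axis-aligned square enclosing the set must have side ≥ max(width, height).
So the minimum side is max(8, 12) = 12.
Area = 12² = 144.

144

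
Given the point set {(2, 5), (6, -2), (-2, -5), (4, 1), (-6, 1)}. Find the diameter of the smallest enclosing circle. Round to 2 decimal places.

A smallest enclosing disk is always determined by at most three of the input points on its boundary.
The farthest pair is (6, -2)–(-6, 1) with squared distance 153. The circle on this segment as diameter has centre (0, -0.5) and r² = 153/4 = 38.25.
Check (2, 5): distance² to centre = 34.25 ≤ 38.25, so it lies inside.
All remaining points lie in this disk, and no smaller disk contains both endpoints, so this is the minimum enclosing circle.
Diameter = 2r = 2√(38.25) ≈ 12.37.

12.37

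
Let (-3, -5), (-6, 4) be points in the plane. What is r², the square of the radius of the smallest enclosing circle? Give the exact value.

22.5

The smallest circle enclosing two points has them as diameter endpoints.
Centre = midpoint = (-4.5, -0.5); r² = |(-3, -5)−(-6, 4)|²/4 = 90/4 = 22.5.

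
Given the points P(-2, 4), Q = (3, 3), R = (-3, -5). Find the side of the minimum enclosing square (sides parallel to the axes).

The bounding box has width 6 and height 9.
An axis-aligned square enclosing the set must have side ≥ max(width, height).
So the minimum side is max(6, 9) = 9.

9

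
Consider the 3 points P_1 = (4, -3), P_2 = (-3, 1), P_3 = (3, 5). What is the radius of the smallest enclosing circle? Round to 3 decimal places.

Side lengths²: P_1P_2² = 65, P_1P_3² = 65, P_2P_3² = 52.
Since P_1P_3² = 65 < 65 + 52 = 117, the triangle is acute, so the smallest enclosing circle is the circumcircle.
Circumcentre = (1.5, 0.75), r² = 20.3125.
r = √(20.3125) ≈ 4.507.

4.507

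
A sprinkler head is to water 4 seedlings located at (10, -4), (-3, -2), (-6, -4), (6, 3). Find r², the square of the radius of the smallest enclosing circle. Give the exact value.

12545/196

The minimum enclosing circle is determined by three boundary points: (10, -4), (-6, -4), (6, 3).
Their circumcentre is (2, -55/14) with r² = 12545/196.
The farthest remaining point (-3, -2) is at distance² 5629/196 ≤ 12545/196.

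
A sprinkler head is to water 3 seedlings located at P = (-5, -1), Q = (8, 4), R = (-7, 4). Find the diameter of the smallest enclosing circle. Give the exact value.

15

Side lengths²: PQ² = 194, PR² = 29, QR² = 225.
Since QR² = 225 ≥ 194 + 29 = 223, the angle opposite QR is not acute, so the smallest enclosing circle has QR as diameter.
Centre = midpoint of QR = (0.5, 4), r² = 225/4 = 56.25.
Diameter = 2r = 2√(56.25) = 15.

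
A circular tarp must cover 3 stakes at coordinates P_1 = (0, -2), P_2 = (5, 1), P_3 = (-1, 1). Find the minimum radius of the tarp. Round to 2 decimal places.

3.07

Side lengths²: P_1P_2² = 34, P_1P_3² = 10, P_2P_3² = 36.
Since P_2P_3² = 36 < 34 + 10 = 44, the triangle is acute, so the smallest enclosing circle is the circumcircle.
Circumcentre = (2, 1/3), r² = 85/9.
r = √(85/9) ≈ 3.07.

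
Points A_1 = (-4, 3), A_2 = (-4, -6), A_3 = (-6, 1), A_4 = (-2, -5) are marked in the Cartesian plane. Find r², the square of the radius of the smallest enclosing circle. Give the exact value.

The farthest pair is A_1–A_2 with squared distance 81. The circle on this segment as diameter has centre (-4, -1.5) and r² = 81/4 = 20.25.
Check A_3: distance² to centre = 10.25 ≤ 20.25, so it lies inside.
All remaining points lie in this disk, and no smaller disk contains both endpoints, so this is the minimum enclosing circle.

20.25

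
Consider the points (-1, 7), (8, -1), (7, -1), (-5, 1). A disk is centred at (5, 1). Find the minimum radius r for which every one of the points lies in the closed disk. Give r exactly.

The required radius is the distance from (5, 1) to the farthest point.
Squared distances: 72, 13, 8, 100.
Maximum is 100, attained at (-5, 1).
r = √100 = 10.

10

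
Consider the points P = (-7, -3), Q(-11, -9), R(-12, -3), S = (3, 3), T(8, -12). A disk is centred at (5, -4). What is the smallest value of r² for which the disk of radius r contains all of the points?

The required radius is the distance from (5, -4) to the farthest point.
Squared distances: 145, 281, 290, 53, 73.
Maximum is 290, attained at R.

290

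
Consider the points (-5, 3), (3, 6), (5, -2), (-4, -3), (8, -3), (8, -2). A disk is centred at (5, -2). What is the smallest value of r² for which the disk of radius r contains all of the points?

125

The required radius is the distance from (5, -2) to the farthest point.
Squared distances: 125, 68, 0, 82, 10, 9.
Maximum is 125, attained at (-5, 3).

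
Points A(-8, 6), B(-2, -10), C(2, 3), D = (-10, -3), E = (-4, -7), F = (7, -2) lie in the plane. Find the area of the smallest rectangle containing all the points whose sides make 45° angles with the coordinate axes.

207

In coordinates u = x + y, v = x − y the rectangle is axis-aligned; the map (x,y)→(u,v) scales areas by 2.
u-values: -2, -12, 5, -13, -11, 5; range = 5 − (-13) = 18.
v-values: -14, 8, -1, -7, 3, 9; range = 9 − (-14) = 23.
Area = (18 × 23) / 2 = 207.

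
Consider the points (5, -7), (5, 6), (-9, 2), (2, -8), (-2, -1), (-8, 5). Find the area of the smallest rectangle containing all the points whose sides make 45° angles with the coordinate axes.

225

In coordinates u = x + y, v = x − y the rectangle is axis-aligned; the map (x,y)→(u,v) scales areas by 2.
u-values: -2, 11, -7, -6, -3, -3; range = 11 − (-7) = 18.
v-values: 12, -1, -11, 10, -1, -13; range = 12 − (-13) = 25.
Area = (18 × 25) / 2 = 225.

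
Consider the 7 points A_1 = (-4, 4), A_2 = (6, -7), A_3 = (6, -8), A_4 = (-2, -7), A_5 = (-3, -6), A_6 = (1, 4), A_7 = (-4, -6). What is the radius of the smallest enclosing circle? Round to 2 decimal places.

7.81

The minimum enclosing circle of a finite set is fixed by two of the points (as a diameter) or three (as a circumcircle).
The farthest pair is A_1–A_3 with squared distance 244. The circle on this segment as diameter has centre (1, -2) and r² = 244/4 = 61.
Check A_2: distance² to centre = 50 ≤ 61, so it lies inside.
All remaining points lie in this disk, and no smaller disk contains both endpoints, so this is the minimum enclosing circle.
r = √61 ≈ 7.81.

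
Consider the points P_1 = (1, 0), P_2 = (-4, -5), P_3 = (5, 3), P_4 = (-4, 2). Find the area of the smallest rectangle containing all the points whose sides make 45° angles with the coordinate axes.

68

In coordinates u = x + y, v = x − y the rectangle is axis-aligned; the map (x,y)→(u,v) scales areas by 2.
u-values: 1, -9, 8, -2; range = 8 − (-9) = 17.
v-values: 1, 1, 2, -6; range = 2 − (-6) = 8.
Area = (17 × 8) / 2 = 68.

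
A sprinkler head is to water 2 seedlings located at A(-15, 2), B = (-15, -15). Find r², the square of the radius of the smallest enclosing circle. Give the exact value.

The smallest circle enclosing two points has them as diameter endpoints.
Centre = midpoint = (-15, -6.5); r² = |AB|²/4 = 289/4 = 72.25.

72.25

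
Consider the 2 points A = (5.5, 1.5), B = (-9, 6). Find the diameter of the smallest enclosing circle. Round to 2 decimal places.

The smallest circle enclosing two points has them as diameter endpoints.
Centre = midpoint = (-1.75, 3.75); r² = |AB|²/4 = 230.5/4 = 57.625.
Diameter = 2r = 2√(57.625) ≈ 15.18.

15.18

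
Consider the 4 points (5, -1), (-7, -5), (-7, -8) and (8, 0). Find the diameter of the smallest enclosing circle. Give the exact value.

By Welzl's lemma the MEC is supported by two points (diametrically opposite) or three points (on a circumcircle).
The farthest pair is (-7, -8)–(8, 0) with squared distance 289. The circle on this segment as diameter has centre (0.5, -4) and r² = 289/4 = 72.25.
Check (5, -1): distance² to centre = 29.25 ≤ 72.25, so it lies inside.
All remaining points lie in this disk, and no smaller disk contains both endpoints, so this is the minimum enclosing circle.
Diameter = 2r = 2√(72.25) = 17.

17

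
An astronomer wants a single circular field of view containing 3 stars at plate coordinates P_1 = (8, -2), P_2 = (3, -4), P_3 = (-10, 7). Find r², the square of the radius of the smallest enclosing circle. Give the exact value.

Side lengths²: P_1P_2² = 29, P_1P_3² = 405, P_2P_3² = 290.
Since P_1P_3² = 405 ≥ 290 + 29 = 319, the angle opposite P_1P_3 is not acute, so the smallest enclosing circle has P_1P_3 as diameter.
Centre = midpoint of P_1P_3 = (-1, 2.5), r² = 405/4 = 101.25.

101.25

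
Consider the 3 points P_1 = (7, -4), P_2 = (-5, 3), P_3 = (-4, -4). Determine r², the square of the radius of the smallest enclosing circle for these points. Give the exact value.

48.25

Side lengths²: P_1P_2² = 193, P_1P_3² = 121, P_2P_3² = 50.
Since P_1P_2² = 193 ≥ 121 + 50 = 171, the angle opposite P_1P_2 is not acute, so the smallest enclosing circle has P_1P_2 as diameter.
Centre = midpoint of P_1P_2 = (1, -0.5), r² = 193/4 = 48.25.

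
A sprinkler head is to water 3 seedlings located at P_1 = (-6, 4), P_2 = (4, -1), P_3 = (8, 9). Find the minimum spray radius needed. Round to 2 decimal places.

7.46

Side lengths²: P_1P_2² = 125, P_1P_3² = 221, P_2P_3² = 116.
Since P_1P_3² = 221 < 125 + 116 = 241, the triangle is acute, so the smallest enclosing circle is the circumcircle.
Circumcentre = (29/24, 71/12), r² = 32045/576.
r = √(32045/576) ≈ 7.46.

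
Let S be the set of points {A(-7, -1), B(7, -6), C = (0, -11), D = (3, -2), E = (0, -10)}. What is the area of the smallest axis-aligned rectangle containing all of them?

x ranges over [-7, 7], width 14.
y ranges over [-11, -1], height 10.
Area = 14 × 10 = 140.

140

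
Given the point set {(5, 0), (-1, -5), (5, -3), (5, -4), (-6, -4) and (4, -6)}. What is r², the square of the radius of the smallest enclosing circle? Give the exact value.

The minimum enclosing circle of a finite set is fixed by two of the points (as a diameter) or three (as a circumcircle).
The minimum enclosing circle is determined by three boundary points: (5, 0), (-6, -4), (4, -6).
Their circumcentre is (-27/62, -135/62) with r² = 65897/1922.
The farthest remaining point (5, -4) is at distance² 63169/1922 ≤ 65897/1922.

65897/1922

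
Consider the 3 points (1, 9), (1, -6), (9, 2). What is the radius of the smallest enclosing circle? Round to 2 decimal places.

Call the three points A, B, C in the order given.
Side lengths²: AB² = 225, AC² = 113, BC² = 128.
Since AB² = 225 < 128 + 113 = 241, the triangle is acute, so the smallest enclosing circle is the circumcircle.
Circumcentre = (1.5, 1.5), r² = 56.5.
r = √(56.5) ≈ 7.52.

7.52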